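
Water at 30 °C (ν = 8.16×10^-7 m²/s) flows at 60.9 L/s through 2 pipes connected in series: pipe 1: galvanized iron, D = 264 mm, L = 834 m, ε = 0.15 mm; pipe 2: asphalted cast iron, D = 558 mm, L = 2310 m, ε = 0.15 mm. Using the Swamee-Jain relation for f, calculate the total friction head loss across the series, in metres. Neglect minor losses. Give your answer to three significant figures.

H ≈ 3.92 m

Pipe 1: V = 1.113 m/s, Re = 3.60×10^5, ε/D = 5.68×10^-4, f = 0.01850, h_1 = f(L/D)V²/2g = 3.687 m
Pipe 2: V = 0.2490 m/s, Re = 1.70×10^5, ε/D = 2.69×10^-4, f = 0.01794, h_2 = f(L/D)V²/2g = 0.2348 m
Series → Q common, losses add: H = Σh = 3.922 m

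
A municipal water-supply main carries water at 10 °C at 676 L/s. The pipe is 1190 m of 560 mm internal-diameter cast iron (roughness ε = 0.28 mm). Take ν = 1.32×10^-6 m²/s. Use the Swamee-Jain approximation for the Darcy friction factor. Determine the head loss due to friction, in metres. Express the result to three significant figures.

h_f ≈ 14.1 m

V = 4Q/(πD²) = 4·0.676/(π·0.560²) = 2.745 m/s
Re = VD/ν = 2.745·0.560/1.32×10^-6 = 1.16×10^6 → turbulent
ε/D = 0.28/560 = 5.00×10^-4
Swamee-Jain: f = 0.01723
h_f = f(L/D)V²/(2g) = 0.01723·(1190/0.560)·2.745²/(2·9.81) = 14.05 m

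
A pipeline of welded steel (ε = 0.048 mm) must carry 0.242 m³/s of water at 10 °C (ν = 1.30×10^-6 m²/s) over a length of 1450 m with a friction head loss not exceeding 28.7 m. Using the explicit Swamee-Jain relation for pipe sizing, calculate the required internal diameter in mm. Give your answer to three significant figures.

Swamee-Jain (Type III): D = 0.66·[ε^1.25·(LQ²/(gh_f))^4.75 + ν·Q^9.4·(L/(gh_f))^5.2]^0.04
LQ²/(gh_f) = 0.3016; L/(gh_f) = 5.150
Term 1 = ε^1.25·(…)^4.75 = 1.35×10^-8; Term 2 = ν·Q^9.4·(…)^5.2 = 1.06×10^-8
D = 0.66·(1.35×10^-8 + 1.06×10^-8)^0.04 = 0.3272 m = 327 mm
Check: V = 2.88 m/s, Re = 7.24×10^5, f = 0.01449, h_f = 27.1 m ≈ 28.7 m ✓

D ≈ 327 mm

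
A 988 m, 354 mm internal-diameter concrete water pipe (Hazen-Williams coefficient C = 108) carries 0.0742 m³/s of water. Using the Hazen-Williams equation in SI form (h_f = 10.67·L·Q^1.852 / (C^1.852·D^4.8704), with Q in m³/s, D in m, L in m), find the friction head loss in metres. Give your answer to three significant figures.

h_f = 10.67·988·0.0742^1.852 / (108^1.852·0.354^4.8704) = 2.299 m

h_f ≈ 2.30 m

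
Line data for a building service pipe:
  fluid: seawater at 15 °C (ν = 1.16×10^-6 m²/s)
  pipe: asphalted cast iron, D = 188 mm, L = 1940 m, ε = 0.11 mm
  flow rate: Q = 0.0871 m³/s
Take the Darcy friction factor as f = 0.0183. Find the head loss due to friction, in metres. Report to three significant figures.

h_f ≈ 94.8 m

V = 4Q/(πD²) = 4·0.0871/(π·0.188²) = 3.138 m/s
h_f = f(L/D)V²/(2g) = 0.01830·(1940/0.188)·3.138²/(2·9.81) = 94.76 m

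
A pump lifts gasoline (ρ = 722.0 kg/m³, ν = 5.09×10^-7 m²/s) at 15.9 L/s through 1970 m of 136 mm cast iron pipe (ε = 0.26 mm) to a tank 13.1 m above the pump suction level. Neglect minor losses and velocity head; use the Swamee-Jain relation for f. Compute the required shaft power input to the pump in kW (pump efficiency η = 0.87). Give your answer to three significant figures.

V = 4Q/(πD²) = 1.095 m/s; Re = 2.92×10^5; ε/D = 0.00191; f = 0.02393
h_f = f(L/D)V²/2g = 21.16 m
Total head H = z + h_f = 13.1 + 21.16 = 34.26 m
P_hyd = ρgQH = 722.0·9.81·0.0159·34.26 = 3.859 kW
P_shaft = P_hyd/η = 3.859/0.87 = 4.435 kW

P_shaft ≈ 4.44 kW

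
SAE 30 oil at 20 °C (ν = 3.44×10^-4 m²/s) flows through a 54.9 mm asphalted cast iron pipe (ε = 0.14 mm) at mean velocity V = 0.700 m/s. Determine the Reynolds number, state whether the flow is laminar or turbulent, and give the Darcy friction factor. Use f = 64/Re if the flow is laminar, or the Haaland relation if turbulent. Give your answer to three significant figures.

Re = VD/ν = 0.7000·0.0549/3.44×10^-4 = 112
Re < 2300 → laminar → f = 64/Re = 0.5729

Re ≈ 112; laminar; f = 64/Re ≈ 0.573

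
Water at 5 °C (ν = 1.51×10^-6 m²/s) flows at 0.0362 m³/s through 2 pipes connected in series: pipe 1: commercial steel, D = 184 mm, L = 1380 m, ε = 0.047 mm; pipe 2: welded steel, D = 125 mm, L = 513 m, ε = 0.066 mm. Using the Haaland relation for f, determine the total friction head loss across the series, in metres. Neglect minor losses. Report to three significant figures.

Pipe 1: V = 1.361 m/s, Re = 1.66×10^5, ε/D = 2.55×10^-4, f = 0.01764, h_1 = f(L/D)V²/2g = 12.50 m
Pipe 2: V = 2.950 m/s, Re = 2.44×10^5, ε/D = 5.28×10^-4, f = 0.01849, h_2 = f(L/D)V²/2g = 33.66 m
Series → Q common, losses add: H = Σh = 46.16 m

H ≈ 46.2 m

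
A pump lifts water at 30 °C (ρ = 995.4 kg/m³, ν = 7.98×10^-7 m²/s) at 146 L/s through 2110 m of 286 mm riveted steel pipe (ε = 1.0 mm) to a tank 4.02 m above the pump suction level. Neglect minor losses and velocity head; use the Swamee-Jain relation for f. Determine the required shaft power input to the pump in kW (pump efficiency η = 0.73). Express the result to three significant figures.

V = 4Q/(πD²) = 2.273 m/s; Re = 8.15×10^5; ε/D = 0.00350; f = 0.02755
h_f = f(L/D)V²/2g = 53.52 m
Total head H = z + h_f = 4.02 + 53.52 = 57.54 m
P_hyd = ρgQH = 995.4·9.81·0.146·57.54 = 82.03 kW
P_shaft = P_hyd/η = 82.03/0.73 = 112.4 kW

P_shaft ≈ 112 kW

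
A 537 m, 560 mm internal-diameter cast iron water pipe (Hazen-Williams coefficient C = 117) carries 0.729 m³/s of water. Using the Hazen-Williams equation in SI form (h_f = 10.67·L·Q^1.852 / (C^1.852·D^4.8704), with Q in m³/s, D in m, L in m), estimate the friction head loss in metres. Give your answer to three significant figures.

h_f = 10.67·537·0.729^1.852 / (117^1.852·0.560^4.8704) = 7.944 m

h_f ≈ 7.94 m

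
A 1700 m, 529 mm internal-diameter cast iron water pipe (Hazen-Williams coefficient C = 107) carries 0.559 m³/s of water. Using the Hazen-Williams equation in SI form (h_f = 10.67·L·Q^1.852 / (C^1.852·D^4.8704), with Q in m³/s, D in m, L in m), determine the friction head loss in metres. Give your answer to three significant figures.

h_f = 10.67·1700·0.559^1.852 / (107^1.852·0.529^4.8704) = 23.95 m

h_f ≈ 23.9 m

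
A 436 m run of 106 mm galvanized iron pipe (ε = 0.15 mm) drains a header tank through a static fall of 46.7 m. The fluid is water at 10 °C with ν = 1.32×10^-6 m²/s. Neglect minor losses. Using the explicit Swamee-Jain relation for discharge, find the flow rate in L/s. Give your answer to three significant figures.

Q ≈ 27.9 L/s

Swamee-Jain (Type II): Q = -0.965·√(gD⁵h_f/L)·ln[ε/(3.7D) + √(3.17ν²L/(gD³h_f))]
√(gD⁵h_f/L) = √(9.81·0.106⁵·46.7/436) = 0.003750
ε/(3.7D) = 3.82×10^-4; √(3.17ν²L/(gD³h_f)) = 6.64×10^-5
Q = -0.965·0.003750·ln(4.489×10^-4) = 0.02789 m³/s
Check: V = 3.16 m/s, Re = 2.54×10^5, f = 0.02246, h_f = 47.0 m ≈ 46.7 m ✓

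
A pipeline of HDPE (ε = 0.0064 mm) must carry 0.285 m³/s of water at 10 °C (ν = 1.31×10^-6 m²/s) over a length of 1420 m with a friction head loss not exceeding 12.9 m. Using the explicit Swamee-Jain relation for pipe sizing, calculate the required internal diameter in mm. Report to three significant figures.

D ≈ 397 mm

Swamee-Jain (Type III): D = 0.66·[ε^1.25·(LQ²/(gh_f))^4.75 + ν·Q^9.4·(L/(gh_f))^5.2]^0.04
LQ²/(gh_f) = 0.9114; L/(gh_f) = 11.22
Term 1 = ε^1.25·(…)^4.75 = 2.07×10^-7; Term 2 = ν·Q^9.4·(…)^5.2 = 2.84×10^-6
D = 0.66·(2.07×10^-7 + 2.84×10^-6)^0.04 = 0.3971 m = 397 mm
Check: V = 2.30 m/s, Re = 6.98×10^5, f = 0.01266, h_f = 12.2 m ≈ 12.9 m ✓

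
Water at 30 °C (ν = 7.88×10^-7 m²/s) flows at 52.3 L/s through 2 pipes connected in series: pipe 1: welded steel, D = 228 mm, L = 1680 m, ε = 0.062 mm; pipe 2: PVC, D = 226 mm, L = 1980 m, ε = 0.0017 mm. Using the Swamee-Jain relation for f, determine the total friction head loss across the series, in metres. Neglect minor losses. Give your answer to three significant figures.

H ≈ 20.7 m

Pipe 1: V = 1.281 m/s, Re = 3.71×10^5, ε/D = 2.72×10^-4, f = 0.01654, h_1 = f(L/D)V²/2g = 10.19 m
Pipe 2: V = 1.304 m/s, Re = 3.74×10^5, ε/D = 7.52×10^-6, f = 0.01390, h_2 = f(L/D)V²/2g = 10.55 m
Series → Q common, losses add: H = Σh = 20.74 m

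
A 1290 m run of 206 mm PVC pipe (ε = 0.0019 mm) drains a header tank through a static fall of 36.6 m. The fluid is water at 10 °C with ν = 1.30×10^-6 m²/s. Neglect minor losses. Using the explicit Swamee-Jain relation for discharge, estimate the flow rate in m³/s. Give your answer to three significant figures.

Swamee-Jain (Type II): Q = -0.965·√(gD⁵h_f/L)·ln[ε/(3.7D) + √(3.17ν²L/(gD³h_f))]
√(gD⁵h_f/L) = √(9.81·0.206⁵·36.6/1290) = 0.01016
ε/(3.7D) = 2.49×10^-6; √(3.17ν²L/(gD³h_f)) = 4.69×10^-5
Q = -0.965·0.01016·ln(4.942×10^-5) = 0.09723 m³/s
Check: V = 2.92 m/s, Re = 4.62×10^5, f = 0.01342, h_f = 36.4 m ≈ 36.6 m ✓

Q ≈ 0.0972 m³/s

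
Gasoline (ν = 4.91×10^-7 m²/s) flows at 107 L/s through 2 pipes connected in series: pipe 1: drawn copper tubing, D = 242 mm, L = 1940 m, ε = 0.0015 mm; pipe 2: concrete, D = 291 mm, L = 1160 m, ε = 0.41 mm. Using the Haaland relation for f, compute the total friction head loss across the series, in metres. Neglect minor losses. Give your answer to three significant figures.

H ≈ 36.7 m

Pipe 1: V = 2.326 m/s, Re = 1.15×10^6, ε/D = 6.20×10^-6, f = 0.01144, h_1 = f(L/D)V²/2g = 25.30 m
Pipe 2: V = 1.609 m/s, Re = 9.53×10^5, ε/D = 0.00141, f = 0.02164, h_2 = f(L/D)V²/2g = 11.38 m
Series → Q common, losses add: H = Σh = 36.68 m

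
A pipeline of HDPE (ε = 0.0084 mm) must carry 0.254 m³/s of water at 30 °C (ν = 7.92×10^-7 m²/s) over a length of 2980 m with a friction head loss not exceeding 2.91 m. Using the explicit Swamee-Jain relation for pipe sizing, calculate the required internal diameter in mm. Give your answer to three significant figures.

Swamee-Jain (Type III): D = 0.66·[ε^1.25·(LQ²/(gh_f))^4.75 + ν·Q^9.4·(L/(gh_f))^5.2]^0.04
LQ²/(gh_f) = 6.735; L/(gh_f) = 104.4
Term 1 = ε^1.25·(…)^4.75 = 0.00389; Term 2 = ν·Q^9.4·(…)^5.2 = 0.0633
D = 0.66·(0.00389 + 0.0633)^0.04 = 0.5924 m = 592 mm
Check: V = 0.921 m/s, Re = 6.89×10^5, f = 0.01264, h_f = 2.75 m ≈ 2.91 m ✓

D ≈ 592 mm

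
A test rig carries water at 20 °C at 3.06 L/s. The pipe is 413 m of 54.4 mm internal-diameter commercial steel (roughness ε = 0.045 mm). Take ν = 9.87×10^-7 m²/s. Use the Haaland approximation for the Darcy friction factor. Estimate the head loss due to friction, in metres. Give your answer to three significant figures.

h_f ≈ 14.8 m

V = 4Q/(πD²) = 4·0.00306/(π·0.0544²) = 1.317 m/s
Re = VD/ν = 1.317·0.0544/9.87×10^-7 = 7.26×10^4 → turbulent
ε/D = 0.045/54.4 = 8.27×10^-4
Haaland: f = 0.02212
h_f = f(L/D)V²/(2g) = 0.02212·(413/0.0544)·1.317²/(2·9.81) = 14.83 m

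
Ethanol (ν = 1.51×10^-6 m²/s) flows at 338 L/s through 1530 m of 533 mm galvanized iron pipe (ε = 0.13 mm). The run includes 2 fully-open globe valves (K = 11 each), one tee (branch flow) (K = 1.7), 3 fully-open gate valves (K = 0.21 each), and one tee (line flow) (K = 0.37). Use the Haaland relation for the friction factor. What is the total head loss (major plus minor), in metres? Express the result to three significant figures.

H_L ≈ 8.13 m

V = 4Q/(πD²) = 1.515 m/s; V²/2g = 0.1170 m
Re = 5.35×10^5, ε/D = 2.44×10^-4 → f = 0.01561 (Haaland)
Major: h_f = f(L/D)·V²/2g = 0.01561·2871·0.1170 = 5.241 m
Minor: ΣK = 24.7; h_m = ΣK·V²/2g = 2.889 m
Total H_L = 5.241 + 2.889 = 8.130 m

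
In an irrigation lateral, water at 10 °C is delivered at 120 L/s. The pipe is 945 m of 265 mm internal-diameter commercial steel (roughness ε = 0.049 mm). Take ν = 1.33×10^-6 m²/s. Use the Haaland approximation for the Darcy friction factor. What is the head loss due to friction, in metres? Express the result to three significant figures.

V = 4Q/(πD²) = 4·0.120/(π·0.265²) = 2.176 m/s
Re = VD/ν = 2.176·0.265/1.33×10^-6 = 4.34×10^5 → turbulent
ε/D = 0.049/265 = 1.85×10^-4
Haaland: f = 0.01534
h_f = f(L/D)V²/(2g) = 0.01534·(945/0.265)·2.176²/(2·9.81) = 13.20 m

h_f ≈ 13.2 m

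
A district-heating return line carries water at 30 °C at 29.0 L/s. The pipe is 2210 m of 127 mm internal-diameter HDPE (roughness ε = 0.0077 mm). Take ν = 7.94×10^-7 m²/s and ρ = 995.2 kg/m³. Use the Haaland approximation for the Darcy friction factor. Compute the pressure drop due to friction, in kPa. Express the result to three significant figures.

V = 4Q/(πD²) = 4·0.0290/(π·0.127²) = 2.289 m/s
Re = VD/ν = 2.289·0.127/7.94×10^-7 = 3.66×10^5 → turbulent
ε/D = 0.0077/127 = 6.06×10^-5
Haaland: f = 0.01443
h_f = f(L/D)V²/(2g) = 0.01443·(2210/0.127)·2.289²/(2·9.81) = 67.07 m
Δp = ρg·h_f = 995.2·9.81·67.07 = 654.8 kPa

Δp ≈ 655 kPa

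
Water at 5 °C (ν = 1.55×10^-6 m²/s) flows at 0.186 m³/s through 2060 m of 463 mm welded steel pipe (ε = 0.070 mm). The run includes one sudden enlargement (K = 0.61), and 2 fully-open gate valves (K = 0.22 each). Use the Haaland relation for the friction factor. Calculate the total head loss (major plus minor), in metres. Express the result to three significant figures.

V = 4Q/(πD²) = 1.105 m/s; V²/2g = 0.06220 m
Re = 3.30×10^5, ε/D = 1.51×10^-4 → f = 0.01549 (Haaland)
Major: h_f = f(L/D)·V²/2g = 0.01549·4449·0.06220 = 4.287 m
Minor: ΣK = 1.05; h_m = ΣK·V²/2g = 0.06531 m
Total H_L = 4.287 + 0.06531 = 4.352 m

H_L ≈ 4.35 m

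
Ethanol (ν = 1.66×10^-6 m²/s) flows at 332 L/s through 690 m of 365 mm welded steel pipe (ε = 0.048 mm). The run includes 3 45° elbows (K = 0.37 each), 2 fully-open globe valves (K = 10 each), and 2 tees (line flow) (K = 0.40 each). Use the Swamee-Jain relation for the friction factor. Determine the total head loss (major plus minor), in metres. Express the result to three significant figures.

H_L ≈ 25.2 m

V = 4Q/(πD²) = 3.173 m/s; V²/2g = 0.5131 m
Re = 6.98×10^5, ε/D = 1.32×10^-4 → f = 0.01436 (Swamee-Jain)
Major: h_f = f(L/D)·V²/2g = 0.01436·1890·0.5131 = 13.93 m
Minor: ΣK = 21.9; h_m = ΣK·V²/2g = 11.24 m
Total H_L = 13.93 + 11.24 = 25.17 m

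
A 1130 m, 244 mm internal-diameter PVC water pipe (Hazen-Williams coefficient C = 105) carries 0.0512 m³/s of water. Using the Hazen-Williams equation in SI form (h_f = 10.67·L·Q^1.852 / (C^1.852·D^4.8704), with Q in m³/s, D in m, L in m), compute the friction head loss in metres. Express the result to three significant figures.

h_f = 10.67·1130·0.0512^1.852 / (105^1.852·0.244^4.8704) = 8.535 m

h_f ≈ 8.54 m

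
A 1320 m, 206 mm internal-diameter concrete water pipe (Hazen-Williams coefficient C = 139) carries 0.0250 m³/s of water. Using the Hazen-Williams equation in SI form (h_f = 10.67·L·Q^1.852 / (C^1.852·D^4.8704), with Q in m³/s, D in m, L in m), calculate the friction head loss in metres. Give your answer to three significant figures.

h_f ≈ 3.59 m

h_f = 10.67·1320·0.0250^1.852 / (139^1.852·0.206^4.8704) = 3.586 m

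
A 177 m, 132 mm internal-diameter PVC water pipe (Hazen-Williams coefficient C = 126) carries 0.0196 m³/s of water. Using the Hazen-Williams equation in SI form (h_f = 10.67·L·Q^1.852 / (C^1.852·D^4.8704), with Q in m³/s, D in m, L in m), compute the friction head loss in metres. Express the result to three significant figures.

h_f = 10.67·177·0.0196^1.852 / (126^1.852·0.132^4.8704) = 3.211 m

h_f ≈ 3.21 m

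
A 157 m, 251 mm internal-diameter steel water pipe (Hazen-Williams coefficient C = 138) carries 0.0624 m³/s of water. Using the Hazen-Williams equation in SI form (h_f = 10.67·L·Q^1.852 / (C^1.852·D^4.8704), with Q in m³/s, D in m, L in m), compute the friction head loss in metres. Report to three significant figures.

h_f = 10.67·157·0.0624^1.852 / (138^1.852·0.251^4.8704) = 0.8985 m

h_f ≈ 0.899 m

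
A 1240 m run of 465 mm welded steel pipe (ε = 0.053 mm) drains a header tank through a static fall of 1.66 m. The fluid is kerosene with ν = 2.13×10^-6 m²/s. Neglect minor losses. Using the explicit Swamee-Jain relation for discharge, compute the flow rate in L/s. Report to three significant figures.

Swamee-Jain (Type II): Q = -0.965·√(gD⁵h_f/L)·ln[ε/(3.7D) + √(3.17ν²L/(gD³h_f))]
√(gD⁵h_f/L) = √(9.81·0.465⁵·1.66/1240) = 0.01690
ε/(3.7D) = 3.08×10^-5; √(3.17ν²L/(gD³h_f)) = 1.04×10^-4
Q = -0.965·0.01690·ln(1.352×10^-4) = 0.1453 m³/s
Check: V = 0.855 m/s, Re = 1.87×10^5, f = 0.01667, h_f = 1.66 m ≈ 1.66 m ✓

Q ≈ 145 L/s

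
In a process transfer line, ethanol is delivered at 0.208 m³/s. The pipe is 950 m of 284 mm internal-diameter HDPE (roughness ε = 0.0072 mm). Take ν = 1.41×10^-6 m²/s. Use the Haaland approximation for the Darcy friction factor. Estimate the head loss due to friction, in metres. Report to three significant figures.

h_f ≈ 23.5 m

V = 4Q/(πD²) = 4·0.208/(π·0.284²) = 3.283 m/s
Re = VD/ν = 3.283·0.284/1.41×10^-6 = 6.61×10^5 → turbulent
ε/D = 0.0072/284 = 2.54×10^-5
Haaland: f = 0.01280
h_f = f(L/D)V²/(2g) = 0.01280·(950/0.284)·3.283²/(2·9.81) = 23.53 m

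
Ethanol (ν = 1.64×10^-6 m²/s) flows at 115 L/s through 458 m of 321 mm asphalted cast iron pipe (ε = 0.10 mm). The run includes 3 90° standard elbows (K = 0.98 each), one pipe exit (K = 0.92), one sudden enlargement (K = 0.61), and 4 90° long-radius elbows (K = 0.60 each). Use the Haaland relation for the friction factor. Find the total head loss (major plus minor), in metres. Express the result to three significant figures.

H_L ≈ 3.20 m

V = 4Q/(πD²) = 1.421 m/s; V²/2g = 0.1029 m
Re = 2.78×10^5, ε/D = 3.12×10^-4 → f = 0.01700 (Haaland)
Major: h_f = f(L/D)·V²/2g = 0.01700·1427·0.1029 = 2.496 m
Minor: ΣK = 6.87; h_m = ΣK·V²/2g = 0.7071 m
Total H_L = 2.496 + 0.7071 = 3.203 m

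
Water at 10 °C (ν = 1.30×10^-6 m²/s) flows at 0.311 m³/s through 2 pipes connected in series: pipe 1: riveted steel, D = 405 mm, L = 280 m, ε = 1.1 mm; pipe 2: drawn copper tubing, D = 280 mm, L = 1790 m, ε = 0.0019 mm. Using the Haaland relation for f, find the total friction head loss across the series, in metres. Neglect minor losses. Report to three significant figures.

Pipe 1: V = 2.414 m/s, Re = 7.52×10^5, ε/D = 0.00272, f = 0.02567, h_1 = f(L/D)V²/2g = 5.273 m
Pipe 2: V = 5.051 m/s, Re = 1.09×10^6, ε/D = 6.79×10^-6, f = 0.01155, h_2 = f(L/D)V²/2g = 96.01 m
Series → Q common, losses add: H = Σh = 101.3 m

H ≈ 101 m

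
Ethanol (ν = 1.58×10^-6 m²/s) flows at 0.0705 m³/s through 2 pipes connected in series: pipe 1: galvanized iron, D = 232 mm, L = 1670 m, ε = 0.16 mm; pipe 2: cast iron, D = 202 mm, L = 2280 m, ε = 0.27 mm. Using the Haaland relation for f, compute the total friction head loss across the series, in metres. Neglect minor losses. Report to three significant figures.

H ≈ 80.6 m

Pipe 1: V = 1.668 m/s, Re = 2.45×10^5, ε/D = 6.90×10^-4, f = 0.01932, h_1 = f(L/D)V²/2g = 19.71 m
Pipe 2: V = 2.200 m/s, Re = 2.81×10^5, ε/D = 0.00134, f = 0.02188, h_2 = f(L/D)V²/2g = 60.93 m
Series → Q common, losses add: H = Σh = 80.64 m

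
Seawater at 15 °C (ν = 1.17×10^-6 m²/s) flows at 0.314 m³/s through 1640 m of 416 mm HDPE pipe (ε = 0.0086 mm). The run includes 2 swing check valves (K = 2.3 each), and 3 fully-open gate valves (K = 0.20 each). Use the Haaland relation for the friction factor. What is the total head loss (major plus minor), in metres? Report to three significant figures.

H_L ≈ 14.6 m

V = 4Q/(πD²) = 2.310 m/s; V²/2g = 0.2720 m
Re = 8.21×10^5, ε/D = 2.07×10^-5 → f = 0.01232 (Haaland)
Major: h_f = f(L/D)·V²/2g = 0.01232·3942·0.2720 = 13.21 m
Minor: ΣK = 5.20; h_m = ΣK·V²/2g = 1.415 m
Total H_L = 13.21 + 1.415 = 14.63 m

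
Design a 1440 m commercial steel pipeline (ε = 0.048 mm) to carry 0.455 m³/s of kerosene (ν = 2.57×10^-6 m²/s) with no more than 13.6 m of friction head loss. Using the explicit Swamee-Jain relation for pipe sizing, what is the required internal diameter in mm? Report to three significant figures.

Swamee-Jain (Type III): D = 0.66·[ε^1.25·(LQ²/(gh_f))^4.75 + ν·Q^9.4·(L/(gh_f))^5.2]^0.04
LQ²/(gh_f) = 2.234; L/(gh_f) = 10.79
Term 1 = ε^1.25·(…)^4.75 = 1.82×10^-4; Term 2 = ν·Q^9.4·(…)^5.2 = 3.70×10^-4
D = 0.66·(1.82×10^-4 + 3.70×10^-4)^0.04 = 0.4889 m = 489 mm
Check: V = 2.42 m/s, Re = 4.61×10^5, f = 0.01458, h_f = 12.9 m ≈ 13.6 m ✓

D ≈ 489 mm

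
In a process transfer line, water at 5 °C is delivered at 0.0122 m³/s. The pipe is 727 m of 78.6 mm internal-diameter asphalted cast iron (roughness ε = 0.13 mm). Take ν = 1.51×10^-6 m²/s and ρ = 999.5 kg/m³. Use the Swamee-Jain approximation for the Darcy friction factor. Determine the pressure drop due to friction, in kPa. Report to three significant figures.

V = 4Q/(πD²) = 4·0.0122/(π·0.0786²) = 2.514 m/s
Re = VD/ν = 2.514·0.0786/1.51×10^-6 = 1.31×10^5 → turbulent
ε/D = 0.13/78.6 = 0.00165
Swamee-Jain: f = 0.02397
h_f = f(L/D)V²/(2g) = 0.02397·(727/0.0786)·2.514²/(2·9.81) = 71.44 m
Δp = ρg·h_f = 999.5·9.81·71.44 = 700.4 kPa

Δp ≈ 700 kPa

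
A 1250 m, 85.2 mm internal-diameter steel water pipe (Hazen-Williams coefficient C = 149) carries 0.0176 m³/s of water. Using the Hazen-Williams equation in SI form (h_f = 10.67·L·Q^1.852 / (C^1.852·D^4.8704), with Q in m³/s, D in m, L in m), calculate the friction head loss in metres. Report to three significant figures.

h_f ≈ 115 m

h_f = 10.67·1250·0.0176^1.852 / (149^1.852·0.0852^4.8704) = 114.9 m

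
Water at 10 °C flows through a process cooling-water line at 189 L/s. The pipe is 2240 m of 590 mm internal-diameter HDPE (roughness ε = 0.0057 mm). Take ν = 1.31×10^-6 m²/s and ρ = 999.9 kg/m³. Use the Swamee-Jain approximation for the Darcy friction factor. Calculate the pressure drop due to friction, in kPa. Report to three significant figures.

V = 4Q/(πD²) = 4·0.189/(π·0.590²) = 0.6913 m/s
Re = VD/ν = 0.6913·0.590/1.31×10^-6 = 3.11×10^5 → turbulent
ε/D = 0.0057/590 = 9.66×10^-6
Swamee-Jain: f = 0.01439
h_f = f(L/D)V²/(2g) = 0.01439·(2240/0.590)·0.6913²/(2·9.81) = 1.331 m
Δp = ρg·h_f = 999.9·9.81·1.331 = 13.05 kPa

Δp ≈ 13.1 kPa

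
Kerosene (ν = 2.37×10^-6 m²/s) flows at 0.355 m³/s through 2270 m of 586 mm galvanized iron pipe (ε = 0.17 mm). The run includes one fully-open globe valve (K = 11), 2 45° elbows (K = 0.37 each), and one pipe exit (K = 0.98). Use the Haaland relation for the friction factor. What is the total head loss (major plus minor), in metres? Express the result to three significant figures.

H_L ≈ 6.81 m

V = 4Q/(πD²) = 1.316 m/s; V²/2g = 0.08831 m
Re = 3.25×10^5, ε/D = 2.90×10^-4 → f = 0.01661 (Haaland)
Major: h_f = f(L/D)·V²/2g = 0.01661·3874·0.08831 = 5.682 m
Minor: ΣK = 12.7; h_m = ΣK·V²/2g = 1.123 m
Total H_L = 5.682 + 1.123 = 6.805 m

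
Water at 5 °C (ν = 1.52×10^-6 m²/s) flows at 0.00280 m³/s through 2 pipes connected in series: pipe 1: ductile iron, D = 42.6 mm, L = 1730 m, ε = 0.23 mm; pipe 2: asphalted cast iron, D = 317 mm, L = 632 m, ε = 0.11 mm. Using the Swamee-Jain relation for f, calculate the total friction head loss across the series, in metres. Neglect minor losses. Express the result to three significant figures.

Pipe 1: V = 1.964 m/s, Re = 5.51×10^4, ε/D = 0.00540, f = 0.03301, h_1 = f(L/D)V²/2g = 263.7 m
Pipe 2: V = 0.03548 m/s, Re = 7400, ε/D = 3.47×10^-4, f = 0.03423, h_2 = f(L/D)V²/2g = 0.004379 m
Series → Q common, losses add: H = Σh = 263.7 m

H ≈ 264 m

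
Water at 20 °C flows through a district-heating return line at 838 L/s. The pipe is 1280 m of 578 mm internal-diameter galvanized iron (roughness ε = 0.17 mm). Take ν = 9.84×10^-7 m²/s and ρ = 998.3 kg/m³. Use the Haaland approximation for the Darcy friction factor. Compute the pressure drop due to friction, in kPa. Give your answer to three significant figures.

V = 4Q/(πD²) = 4·0.838/(π·0.578²) = 3.194 m/s
Re = VD/ν = 3.194·0.578/9.84×10^-7 = 1.88×10^6 → turbulent
ε/D = 0.17/578 = 2.94×10^-4
Haaland: f = 0.01526
h_f = f(L/D)V²/(2g) = 0.01526·(1280/0.578)·3.194²/(2·9.81) = 17.57 m
Δp = ρg·h_f = 998.3·9.81·17.57 = 172.1 kPa

Δp ≈ 172 kPa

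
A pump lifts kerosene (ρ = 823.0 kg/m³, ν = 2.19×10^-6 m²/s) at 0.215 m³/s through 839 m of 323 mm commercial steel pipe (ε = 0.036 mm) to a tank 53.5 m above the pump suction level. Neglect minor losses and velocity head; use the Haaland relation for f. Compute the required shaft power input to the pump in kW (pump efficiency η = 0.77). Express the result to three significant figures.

P_shaft ≈ 151 kW

V = 4Q/(πD²) = 2.624 m/s; Re = 3.87×10^5; ε/D = 1.11×10^-4; f = 0.01483
h_f = f(L/D)V²/2g = 13.52 m
Total head H = z + h_f = 53.5 + 13.52 = 67.02 m
P_hyd = ρgQH = 823.0·9.81·0.215·67.02 = 116.3 kW
P_shaft = P_hyd/η = 116.3/0.77 = 151.1 kW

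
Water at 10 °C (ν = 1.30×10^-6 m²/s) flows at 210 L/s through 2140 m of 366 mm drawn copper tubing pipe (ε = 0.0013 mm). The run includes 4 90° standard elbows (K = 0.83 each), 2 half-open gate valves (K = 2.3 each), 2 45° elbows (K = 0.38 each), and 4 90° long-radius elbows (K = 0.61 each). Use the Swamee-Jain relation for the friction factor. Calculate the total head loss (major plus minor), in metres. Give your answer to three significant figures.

H_L ≈ 17.6 m

V = 4Q/(πD²) = 1.996 m/s; V²/2g = 0.2031 m
Re = 5.62×10^5, ε/D = 3.55×10^-6 → f = 0.01288 (Swamee-Jain)
Major: h_f = f(L/D)·V²/2g = 0.01288·5847·0.2031 = 15.30 m
Minor: ΣK = 11.1; h_m = ΣK·V²/2g = 2.258 m
Total H_L = 15.30 + 2.258 = 17.55 m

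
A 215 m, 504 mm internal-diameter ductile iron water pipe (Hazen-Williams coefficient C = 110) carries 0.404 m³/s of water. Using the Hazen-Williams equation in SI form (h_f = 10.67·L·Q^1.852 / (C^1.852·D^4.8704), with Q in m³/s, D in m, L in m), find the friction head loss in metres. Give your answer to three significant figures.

h_f ≈ 2.00 m

h_f = 10.67·215·0.404^1.852 / (110^1.852·0.504^4.8704) = 1.996 m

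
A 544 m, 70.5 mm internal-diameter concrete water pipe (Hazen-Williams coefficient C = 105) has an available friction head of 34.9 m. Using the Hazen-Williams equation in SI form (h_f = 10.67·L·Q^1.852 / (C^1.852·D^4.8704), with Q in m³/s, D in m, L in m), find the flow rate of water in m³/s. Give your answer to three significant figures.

Rearranging: Q = [h_f·C^1.852·D^4.8704 / (10.67·L)]^(1/1.852)
Q = [34.9·105^1.852·0.0705^4.8704 / (10.67·544)]^0.540 = 0.006208 m³/s

Q ≈ 0.00621 m³/s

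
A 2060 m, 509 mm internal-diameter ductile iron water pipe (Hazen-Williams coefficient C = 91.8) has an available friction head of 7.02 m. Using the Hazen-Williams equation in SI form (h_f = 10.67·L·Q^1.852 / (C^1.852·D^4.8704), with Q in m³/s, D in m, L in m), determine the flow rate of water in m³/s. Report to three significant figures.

Q ≈ 0.201 m³/s

Rearranging: Q = [h_f·C^1.852·D^4.8704 / (10.67·L)]^(1/1.852)
Q = [7.02·91.8^1.852·0.509^4.8704 / (10.67·2060)]^0.540 = 0.2014 m³/s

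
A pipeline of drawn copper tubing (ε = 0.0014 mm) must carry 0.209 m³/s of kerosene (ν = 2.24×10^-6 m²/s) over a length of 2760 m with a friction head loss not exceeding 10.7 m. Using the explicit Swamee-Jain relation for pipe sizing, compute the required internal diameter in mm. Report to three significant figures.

D ≈ 430 mm

Swamee-Jain (Type III): D = 0.66·[ε^1.25·(LQ²/(gh_f))^4.75 + ν·Q^9.4·(L/(gh_f))^5.2]^0.04
LQ²/(gh_f) = 1.149; L/(gh_f) = 26.29
Term 1 = ε^1.25·(…)^4.75 = 9.30×10^-8; Term 2 = ν·Q^9.4·(…)^5.2 = 2.20×10^-5
D = 0.66·(9.30×10^-8 + 2.20×10^-5)^0.04 = 0.4299 m = 430 mm
Check: V = 1.44 m/s, Re = 2.76×10^5, f = 0.01463, h_f = 9.93 m ≈ 10.7 m ✓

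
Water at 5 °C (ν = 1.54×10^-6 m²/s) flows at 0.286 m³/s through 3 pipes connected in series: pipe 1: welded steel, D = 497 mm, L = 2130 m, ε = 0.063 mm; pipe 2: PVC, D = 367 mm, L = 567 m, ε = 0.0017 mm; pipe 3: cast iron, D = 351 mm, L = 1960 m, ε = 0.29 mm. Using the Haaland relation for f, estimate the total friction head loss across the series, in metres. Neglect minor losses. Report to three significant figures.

Pipe 1: V = 1.474 m/s, Re = 4.76×10^5, ε/D = 1.27×10^-4, f = 0.01463, h_1 = f(L/D)V²/2g = 6.947 m
Pipe 2: V = 2.704 m/s, Re = 6.44×10^5, ε/D = 4.63×10^-6, f = 0.01255, h_2 = f(L/D)V²/2g = 7.224 m
Pipe 3: V = 2.956 m/s, Re = 6.74×10^5, ε/D = 8.26×10^-4, f = 0.01924, h_3 = f(L/D)V²/2g = 47.84 m
Series → Q common, losses add: H = Σh = 62.01 m

H ≈ 62.0 m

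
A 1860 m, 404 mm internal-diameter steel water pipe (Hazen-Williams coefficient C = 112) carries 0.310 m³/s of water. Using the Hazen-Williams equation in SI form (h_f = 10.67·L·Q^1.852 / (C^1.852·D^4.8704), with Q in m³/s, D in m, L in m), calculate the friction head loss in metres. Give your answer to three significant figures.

h_f ≈ 30.0 m

h_f = 10.67·1860·0.310^1.852 / (112^1.852·0.404^4.8704) = 30.03 m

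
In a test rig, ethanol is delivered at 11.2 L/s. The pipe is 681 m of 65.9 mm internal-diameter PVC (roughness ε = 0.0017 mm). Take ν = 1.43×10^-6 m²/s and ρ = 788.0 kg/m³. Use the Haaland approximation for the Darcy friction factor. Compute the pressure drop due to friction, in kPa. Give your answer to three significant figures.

V = 4Q/(πD²) = 4·0.0112/(π·0.0659²) = 3.284 m/s
Re = VD/ν = 3.284·0.0659/1.43×10^-6 = 1.51×10^5 → turbulent
ε/D = 0.0017/65.9 = 2.58×10^-5
Haaland: f = 0.01651
h_f = f(L/D)V²/(2g) = 0.01651·(681/0.0659)·3.284²/(2·9.81) = 93.77 m
Δp = ρg·h_f = 788.0·9.81·93.77 = 724.9 kPa

Δp ≈ 725 kPa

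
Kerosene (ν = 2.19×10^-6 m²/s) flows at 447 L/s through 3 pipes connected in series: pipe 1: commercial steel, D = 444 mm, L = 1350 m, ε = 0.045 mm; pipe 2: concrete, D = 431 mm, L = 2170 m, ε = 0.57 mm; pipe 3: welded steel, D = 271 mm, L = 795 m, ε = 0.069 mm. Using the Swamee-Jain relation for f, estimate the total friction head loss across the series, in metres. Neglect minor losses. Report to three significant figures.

Pipe 1: V = 2.887 m/s, Re = 5.85×10^5, ε/D = 1.01×10^-4, f = 0.01423, h_1 = f(L/D)V²/2g = 18.38 m
Pipe 2: V = 3.064 m/s, Re = 6.03×10^5, ε/D = 0.00132, f = 0.02156, h_2 = f(L/D)V²/2g = 51.94 m
Pipe 3: V = 7.750 m/s, Re = 9.59×10^5, ε/D = 2.55×10^-4, f = 0.01537, h_3 = f(L/D)V²/2g = 138.0 m
Series → Q common, losses add: H = Σh = 208.3 m

H ≈ 208 m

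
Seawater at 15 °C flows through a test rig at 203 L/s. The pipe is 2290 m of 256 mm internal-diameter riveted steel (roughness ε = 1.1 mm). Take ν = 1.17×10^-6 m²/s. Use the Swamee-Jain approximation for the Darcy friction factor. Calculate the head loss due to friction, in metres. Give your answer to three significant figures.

V = 4Q/(πD²) = 4·0.203/(π·0.256²) = 3.944 m/s
Re = VD/ν = 3.944·0.256/1.17×10^-6 = 8.63×10^5 → turbulent
ε/D = 1.1/256 = 0.00430
Swamee-Jain: f = 0.02921
h_f = f(L/D)V²/(2g) = 0.02921·(2290/0.256)·3.944²/(2·9.81) = 207.2 m

h_f ≈ 207 m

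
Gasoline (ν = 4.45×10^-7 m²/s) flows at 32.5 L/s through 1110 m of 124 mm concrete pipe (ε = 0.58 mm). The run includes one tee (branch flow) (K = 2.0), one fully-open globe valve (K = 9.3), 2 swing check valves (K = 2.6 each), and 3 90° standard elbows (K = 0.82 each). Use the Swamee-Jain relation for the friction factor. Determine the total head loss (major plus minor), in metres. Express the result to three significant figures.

H_L ≈ 106 m

V = 4Q/(πD²) = 2.691 m/s; V²/2g = 0.3691 m
Re = 7.50×10^5, ε/D = 0.00468 → f = 0.02997 (Swamee-Jain)
Major: h_f = f(L/D)·V²/2g = 0.02997·8952·0.3691 = 99.04 m
Minor: ΣK = 19.0; h_m = ΣK·V²/2g = 6.999 m
Total H_L = 99.04 + 6.999 = 106.0 m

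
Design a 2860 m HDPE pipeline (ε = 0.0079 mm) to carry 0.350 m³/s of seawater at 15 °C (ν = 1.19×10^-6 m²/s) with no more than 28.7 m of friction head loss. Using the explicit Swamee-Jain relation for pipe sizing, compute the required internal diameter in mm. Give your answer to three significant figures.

D ≈ 419 mm

Swamee-Jain (Type III): D = 0.66·[ε^1.25·(LQ²/(gh_f))^4.75 + ν·Q^9.4·(L/(gh_f))^5.2]^0.04
LQ²/(gh_f) = 1.244; L/(gh_f) = 10.16
Term 1 = ε^1.25·(…)^4.75 = 1.18×10^-6; Term 2 = ν·Q^9.4·(…)^5.2 = 1.06×10^-5
D = 0.66·(1.18×10^-6 + 1.06×10^-5)^0.04 = 0.4192 m = 419 mm
Check: V = 2.54 m/s, Re = 8.93×10^5, f = 0.01225, h_f = 27.4 m ≈ 28.7 m ✓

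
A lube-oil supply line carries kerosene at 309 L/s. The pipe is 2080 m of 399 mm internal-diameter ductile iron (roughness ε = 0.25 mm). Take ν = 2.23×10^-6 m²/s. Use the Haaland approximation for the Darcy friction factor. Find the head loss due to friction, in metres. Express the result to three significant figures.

V = 4Q/(πD²) = 4·0.309/(π·0.399²) = 2.471 m/s
Re = VD/ν = 2.471·0.399/2.23×10^-6 = 4.42×10^5 → turbulent
ε/D = 0.25/399 = 6.27×10^-4
Haaland: f = 0.01843
h_f = f(L/D)V²/(2g) = 0.01843·(2080/0.399)·2.471²/(2·9.81) = 29.90 m

h_f ≈ 29.9 m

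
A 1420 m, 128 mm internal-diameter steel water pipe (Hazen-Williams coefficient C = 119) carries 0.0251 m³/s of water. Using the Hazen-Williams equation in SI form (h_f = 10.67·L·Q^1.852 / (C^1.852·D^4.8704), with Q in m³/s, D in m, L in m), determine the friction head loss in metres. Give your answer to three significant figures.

h_f = 10.67·1420·0.0251^1.852 / (119^1.852·0.128^4.8704) = 52.60 m

h_f ≈ 52.6 m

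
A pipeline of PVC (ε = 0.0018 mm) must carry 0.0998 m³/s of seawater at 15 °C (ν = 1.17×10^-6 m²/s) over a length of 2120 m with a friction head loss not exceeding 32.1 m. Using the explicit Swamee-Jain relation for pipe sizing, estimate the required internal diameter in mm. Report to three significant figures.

D ≈ 239 mm

Swamee-Jain (Type III): D = 0.66·[ε^1.25·(LQ²/(gh_f))^4.75 + ν·Q^9.4·(L/(gh_f))^5.2]^0.04
LQ²/(gh_f) = 0.06705; L/(gh_f) = 6.732
Term 1 = ε^1.25·(…)^4.75 = 1.76×10^-13; Term 2 = ν·Q^9.4·(…)^5.2 = 9.26×10^-12
D = 0.66·(1.76×10^-13 + 9.26×10^-12)^0.04 = 0.2391 m = 239 mm
Check: V = 2.22 m/s, Re = 4.54×10^5, f = 0.01343, h_f = 30.0 m ≈ 32.1 m ✓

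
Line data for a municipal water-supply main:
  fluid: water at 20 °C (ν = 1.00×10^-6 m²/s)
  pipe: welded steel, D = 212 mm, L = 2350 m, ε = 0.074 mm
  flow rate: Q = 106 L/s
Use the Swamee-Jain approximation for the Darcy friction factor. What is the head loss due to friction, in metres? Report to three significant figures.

h_f ≈ 84.1 m

V = 4Q/(πD²) = 4·0.106/(π·0.212²) = 3.003 m/s
Re = VD/ν = 3.003·0.212/1.00×10^-6 = 6.37×10^5 → turbulent
ε/D = 0.074/212 = 3.49×10^-4
Swamee-Jain: f = 0.01652
h_f = f(L/D)V²/(2g) = 0.01652·(2350/0.212)·3.003²/(2·9.81) = 84.15 m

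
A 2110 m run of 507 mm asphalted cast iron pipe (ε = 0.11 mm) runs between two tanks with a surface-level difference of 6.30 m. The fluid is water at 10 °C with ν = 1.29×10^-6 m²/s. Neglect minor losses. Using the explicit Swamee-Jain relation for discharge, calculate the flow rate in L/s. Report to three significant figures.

Q ≈ 280 L/s

Swamee-Jain (Type II): Q = -0.965·√(gD⁵h_f/L)·ln[ε/(3.7D) + √(3.17ν²L/(gD³h_f))]
√(gD⁵h_f/L) = √(9.81·0.507⁵·6.30/2110) = 0.03132
ε/(3.7D) = 5.86×10^-5; √(3.17ν²L/(gD³h_f)) = 3.72×10^-5
Q = -0.965·0.03132·ln(9.581×10^-5) = 0.2797 m³/s
Check: V = 1.39 m/s, Re = 5.45×10^5, f = 0.01556, h_f = 6.34 m ≈ 6.30 m ✓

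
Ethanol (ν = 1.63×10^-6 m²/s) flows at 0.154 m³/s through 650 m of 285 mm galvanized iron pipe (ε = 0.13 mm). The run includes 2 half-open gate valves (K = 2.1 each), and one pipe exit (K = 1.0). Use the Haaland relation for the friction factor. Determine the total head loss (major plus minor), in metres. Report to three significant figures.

V = 4Q/(πD²) = 2.414 m/s; V²/2g = 0.2970 m
Re = 4.22×10^5, ε/D = 4.56×10^-4 → f = 0.01744 (Haaland)
Major: h_f = f(L/D)·V²/2g = 0.01744·2281·0.2970 = 11.82 m
Minor: ΣK = 5.20; h_m = ΣK·V²/2g = 1.544 m
Total H_L = 11.82 + 1.544 = 13.36 m

H_L ≈ 13.4 m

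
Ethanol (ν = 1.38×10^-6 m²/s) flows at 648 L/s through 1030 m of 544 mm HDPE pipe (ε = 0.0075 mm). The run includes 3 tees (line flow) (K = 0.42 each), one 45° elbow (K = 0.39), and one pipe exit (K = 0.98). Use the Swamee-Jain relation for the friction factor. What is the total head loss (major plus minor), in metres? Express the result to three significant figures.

V = 4Q/(πD²) = 2.788 m/s; V²/2g = 0.3962 m
Re = 1.10×10^6, ε/D = 1.38×10^-5 → f = 0.01178 (Swamee-Jain)
Major: h_f = f(L/D)·V²/2g = 0.01178·1893·0.3962 = 8.835 m
Minor: ΣK = 2.63; h_m = ΣK·V²/2g = 1.042 m
Total H_L = 8.835 + 1.042 = 9.877 m

H_L ≈ 9.88 m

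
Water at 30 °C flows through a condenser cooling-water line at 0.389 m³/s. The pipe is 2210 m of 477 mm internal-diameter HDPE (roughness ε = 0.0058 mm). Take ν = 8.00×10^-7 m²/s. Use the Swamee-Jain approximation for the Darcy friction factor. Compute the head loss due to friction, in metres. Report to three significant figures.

V = 4Q/(πD²) = 4·0.389/(π·0.477²) = 2.177 m/s
Re = VD/ν = 2.177·0.477/8.00×10^-7 = 1.30×10^6 → turbulent
ε/D = 0.0058/477 = 1.22×10^-5
Swamee-Jain: f = 0.01146
h_f = f(L/D)V²/(2g) = 0.01146·(2210/0.477)·2.177²/(2·9.81) = 12.82 m

h_f ≈ 12.8 m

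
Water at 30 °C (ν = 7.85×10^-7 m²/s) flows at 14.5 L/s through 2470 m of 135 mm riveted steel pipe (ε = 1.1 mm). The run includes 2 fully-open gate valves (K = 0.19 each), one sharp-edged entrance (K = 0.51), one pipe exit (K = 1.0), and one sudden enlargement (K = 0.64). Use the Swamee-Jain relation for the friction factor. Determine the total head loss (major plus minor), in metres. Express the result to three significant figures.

H_L ≈ 34.6 m

V = 4Q/(πD²) = 1.013 m/s; V²/2g = 0.05230 m
Re = 1.74×10^5, ε/D = 0.00815 → f = 0.03598 (Swamee-Jain)
Major: h_f = f(L/D)·V²/2g = 0.03598·18296·0.05230 = 34.43 m
Minor: ΣK = 2.53; h_m = ΣK·V²/2g = 0.1323 m
Total H_L = 34.43 + 0.1323 = 34.56 m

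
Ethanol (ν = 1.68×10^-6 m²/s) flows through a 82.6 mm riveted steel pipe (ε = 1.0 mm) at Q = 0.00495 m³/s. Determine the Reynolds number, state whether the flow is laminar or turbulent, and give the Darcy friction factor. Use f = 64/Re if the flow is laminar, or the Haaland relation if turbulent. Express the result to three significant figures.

Re ≈ 4.54×10^4; turbulent; f ≈ 0.0416

V = 4Q/(πD²) = 0.9238 m/s
Re = VD/ν = 0.9238·0.0826/1.68×10^-6 = 4.54×10^4
Re > 4000 → turbulent; ε/D = 0.0121
Haaland: f = 0.04165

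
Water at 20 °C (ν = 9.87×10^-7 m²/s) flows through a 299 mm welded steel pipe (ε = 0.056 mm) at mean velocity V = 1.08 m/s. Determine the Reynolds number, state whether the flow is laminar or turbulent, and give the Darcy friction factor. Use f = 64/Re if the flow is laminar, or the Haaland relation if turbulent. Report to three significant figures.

Re = VD/ν = 1.080·0.299/9.87×10^-7 = 3.27×10^5
Re > 4000 → turbulent; ε/D = 1.87×10^-4
Haaland: f = 0.01581

Re ≈ 3.27×10^5; turbulent; f ≈ 0.0158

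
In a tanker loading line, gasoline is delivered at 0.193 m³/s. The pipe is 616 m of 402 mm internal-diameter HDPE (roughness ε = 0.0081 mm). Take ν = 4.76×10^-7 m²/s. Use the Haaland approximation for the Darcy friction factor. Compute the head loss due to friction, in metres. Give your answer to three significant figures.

V = 4Q/(πD²) = 4·0.193/(π·0.402²) = 1.521 m/s
Re = VD/ν = 1.521·0.402/4.76×10^-7 = 1.28×10^6 → turbulent
ε/D = 0.0081/402 = 2.01×10^-5
Haaland: f = 0.01156
h_f = f(L/D)V²/(2g) = 0.01156·(616/0.402)·1.521²/(2·9.81) = 2.088 m

h_f ≈ 2.09 m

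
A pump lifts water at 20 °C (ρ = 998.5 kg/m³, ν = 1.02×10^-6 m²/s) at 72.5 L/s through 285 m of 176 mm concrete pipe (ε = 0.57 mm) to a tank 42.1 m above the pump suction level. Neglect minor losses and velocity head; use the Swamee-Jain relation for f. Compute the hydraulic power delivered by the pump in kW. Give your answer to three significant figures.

V = 4Q/(πD²) = 2.980 m/s; Re = 5.14×10^5; ε/D = 0.00324; f = 0.02709
h_f = f(L/D)V²/2g = 19.86 m
Total head H = z + h_f = 42.1 + 19.86 = 61.96 m
P_hyd = ρgQH = 998.5·9.81·0.0725·61.96 = 44.00 kW

P_hyd ≈ 44.0 kW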